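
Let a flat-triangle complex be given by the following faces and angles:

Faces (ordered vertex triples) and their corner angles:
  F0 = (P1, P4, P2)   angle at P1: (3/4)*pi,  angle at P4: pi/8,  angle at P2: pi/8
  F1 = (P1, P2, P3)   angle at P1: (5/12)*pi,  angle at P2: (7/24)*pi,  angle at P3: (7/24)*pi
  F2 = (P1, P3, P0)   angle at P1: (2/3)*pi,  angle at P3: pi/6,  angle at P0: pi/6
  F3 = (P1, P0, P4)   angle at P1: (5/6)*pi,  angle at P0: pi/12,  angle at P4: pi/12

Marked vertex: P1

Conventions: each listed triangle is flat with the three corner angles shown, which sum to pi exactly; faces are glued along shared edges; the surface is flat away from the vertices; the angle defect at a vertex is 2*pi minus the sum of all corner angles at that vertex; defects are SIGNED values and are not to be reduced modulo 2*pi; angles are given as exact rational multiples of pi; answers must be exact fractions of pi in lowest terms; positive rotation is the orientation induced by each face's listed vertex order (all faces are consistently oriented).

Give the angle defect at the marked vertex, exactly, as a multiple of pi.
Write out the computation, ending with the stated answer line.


Sum of corner angles at P1: (8/3)*pi
defect = 2*pi - (8/3)*pi

Answer: defect(P1) = (-2/3)*pi


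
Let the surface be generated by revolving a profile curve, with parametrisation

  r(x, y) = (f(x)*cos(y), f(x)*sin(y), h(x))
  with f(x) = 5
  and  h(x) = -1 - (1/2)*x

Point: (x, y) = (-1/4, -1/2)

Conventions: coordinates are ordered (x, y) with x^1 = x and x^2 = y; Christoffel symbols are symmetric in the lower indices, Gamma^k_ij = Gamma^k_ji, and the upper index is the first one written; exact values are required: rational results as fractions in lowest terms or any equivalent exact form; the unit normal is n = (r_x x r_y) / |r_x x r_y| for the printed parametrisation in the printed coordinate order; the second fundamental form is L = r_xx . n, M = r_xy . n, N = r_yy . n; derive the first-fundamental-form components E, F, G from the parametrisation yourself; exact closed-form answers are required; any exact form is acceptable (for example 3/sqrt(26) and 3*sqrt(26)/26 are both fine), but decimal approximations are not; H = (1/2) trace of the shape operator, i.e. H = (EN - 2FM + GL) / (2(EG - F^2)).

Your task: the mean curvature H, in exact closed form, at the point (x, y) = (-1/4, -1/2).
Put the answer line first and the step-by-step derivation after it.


Answer: H = -1/10

f = 5, f' = 0, f'' = 0, h' = -1/2, h'' = 0
E = 1/4, F = 0, G = 25; answer radicand W^2 = 1/4
unnormalised second-form numerators: l = 0, m = 0, n = -5/2; L = l/sqrt(1/4), and similarly M = m/sqrt(W^2), N = n/sqrt(W^2)
H = (E*n - 2*F*m + G*l) / (2*(EG - F^2)*sqrt(W^2)); E*n - 2*F*m + G*l = -5/8, EG - F^2 = 25/4, so H = (-1/20)/sqrt(1/4)


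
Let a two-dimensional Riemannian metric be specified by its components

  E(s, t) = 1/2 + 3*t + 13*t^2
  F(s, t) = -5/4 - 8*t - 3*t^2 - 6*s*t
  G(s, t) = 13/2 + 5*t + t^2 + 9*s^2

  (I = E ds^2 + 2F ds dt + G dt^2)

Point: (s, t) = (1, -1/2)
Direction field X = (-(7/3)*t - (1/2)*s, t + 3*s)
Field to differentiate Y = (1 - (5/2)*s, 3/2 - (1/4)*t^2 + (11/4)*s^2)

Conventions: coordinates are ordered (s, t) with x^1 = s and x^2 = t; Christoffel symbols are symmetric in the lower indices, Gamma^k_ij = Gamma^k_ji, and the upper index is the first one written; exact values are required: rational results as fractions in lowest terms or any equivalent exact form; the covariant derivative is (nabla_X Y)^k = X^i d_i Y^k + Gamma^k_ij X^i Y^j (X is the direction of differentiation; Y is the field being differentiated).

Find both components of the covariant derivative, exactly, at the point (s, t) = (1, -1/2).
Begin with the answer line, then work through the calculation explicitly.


Answer: (nabla_X Y)^s = -43845/77, (nabla_X Y)^t = 134819/616

E = 9/4, F = 5, G = 53/4 at the point
E_s = 0, E_t = -10, F_s = 3, F_t = -11, G_s = 18, G_t = 4
EG - F^2 = 77/16;  g^inv = (16/77) * [[53/4, -5], [-5, 9/4]]
first-kind symbols [ij,l] = (1/2)(d_i g_jl + d_j g_il - d_l g_ij): [ss,s] = E_s/2 = 0, [ss,t] = F_s - E_t/2 = 8, [st,s] = E_t/2 = -5, [st,t] = G_s/2 = 9, [tt,s] = F_t - G_s/2 = -20, [tt,t] = G_t/2 = 2
Gamma^s_ij = (G*[ij,s] - F*[ij,t])/(EG - F^2), Gamma^t_ij = (E*[ij,t] - F*[ij,s])/(EG - F^2)
Gamma_sss = -640/77, Gamma_sst = -1780/77, Gamma_stt = -400/7, Gamma_tss = 288/77, Gamma_tst = 724/77, Gamma_ttt = 152/7
X = (2/3, 5/2), Y = (-3/2, 67/16) at the point


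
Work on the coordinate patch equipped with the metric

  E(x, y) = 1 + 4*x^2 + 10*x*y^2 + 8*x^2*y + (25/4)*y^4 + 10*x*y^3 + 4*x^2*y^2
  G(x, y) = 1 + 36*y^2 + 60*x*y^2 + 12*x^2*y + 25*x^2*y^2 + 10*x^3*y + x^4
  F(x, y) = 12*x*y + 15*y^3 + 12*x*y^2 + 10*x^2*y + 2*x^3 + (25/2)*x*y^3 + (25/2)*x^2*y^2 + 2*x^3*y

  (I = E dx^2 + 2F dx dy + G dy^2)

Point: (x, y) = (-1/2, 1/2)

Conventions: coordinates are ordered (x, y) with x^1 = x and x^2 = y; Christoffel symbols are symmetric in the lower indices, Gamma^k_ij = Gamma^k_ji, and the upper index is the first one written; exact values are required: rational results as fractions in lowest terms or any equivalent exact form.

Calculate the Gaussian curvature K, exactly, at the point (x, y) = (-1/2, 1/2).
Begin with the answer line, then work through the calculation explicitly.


Answer: K = 11264/45387

E = 113/64, F = -7/4, G = 5, EG - F^2 = 369/64 at the point
E_x = -21/4, E_y = -21/8, F_x = 75/16, F_y = -1/16, G_x = 6, G_y = 14
E_yy = -17/4, F_xy = 99/8, G_xx = 25/2
Brioschi: K = (det M1 - det M2) / (EG - F^2)^2 with the standard first/second-derivative matrices M1, M2.
M1 = [[-E_yy/2 + F_xy - G_xx/2, E_x/2, F_x - E_y/2], [F_y - G_x/2, E, F], [G_y/2, F, G]] = [[33/4, -21/8, 6], [-49/16, 113/64, -7/4], [7, -7/4, 5]]; det M1 = -633/256
M2 = [[0, E_y/2, G_x/2], [E_y/2, E, F], [G_x/2, F, G]] = [[0, -21/16, 3], [-21/16, 113/64, -7/4], [3, -7/4, 5]]; det M2 = -2745/256
det M1 - det M2 = 33/4; K = 33/4 / (369/64)^2 = 11264/45387


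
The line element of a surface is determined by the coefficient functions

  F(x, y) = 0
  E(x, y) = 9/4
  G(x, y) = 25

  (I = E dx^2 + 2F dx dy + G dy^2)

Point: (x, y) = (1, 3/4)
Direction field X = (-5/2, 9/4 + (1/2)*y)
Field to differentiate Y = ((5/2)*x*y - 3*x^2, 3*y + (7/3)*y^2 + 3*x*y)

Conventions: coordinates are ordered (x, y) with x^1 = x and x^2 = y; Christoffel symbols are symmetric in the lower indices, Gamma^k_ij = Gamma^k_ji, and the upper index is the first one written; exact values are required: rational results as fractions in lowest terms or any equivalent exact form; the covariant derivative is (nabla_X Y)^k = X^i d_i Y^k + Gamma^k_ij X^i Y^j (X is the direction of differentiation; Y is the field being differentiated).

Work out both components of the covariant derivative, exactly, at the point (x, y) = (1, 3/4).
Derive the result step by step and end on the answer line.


E = 9/4, F = 0, G = 25 at the point
E_x = 0, E_y = 0, F_x = 0, F_y = 0, G_x = 0, G_y = 0
EG - F^2 = 225/4;  g^inv = (4/225) * [[25, 0], [0, 9/4]]
first-kind symbols [ij,l] = (1/2)(d_i g_jl + d_j g_il - d_l g_ij): [xx,x] = E_x/2 = 0, [xx,y] = F_x - E_y/2 = 0, [xy,x] = E_y/2 = 0, [xy,y] = G_x/2 = 0, [yy,x] = F_y - G_x/2 = 0, [yy,y] = G_y/2 = 0
Gamma^x_ij = (G*[ij,x] - F*[ij,y])/(EG - F^2), Gamma^y_ij = (E*[ij,y] - F*[ij,x])/(EG - F^2)
Gamma_xxx = 0, Gamma_xxy = 0, Gamma_xyy = 0, Gamma_yxx = 0, Gamma_yxy = 0, Gamma_yyy = 0
X = (-5/2, 21/8), Y = (-9/8, 93/16) at the point

Answer: (nabla_X Y)^x = 135/8, (nabla_X Y)^y = 309/16


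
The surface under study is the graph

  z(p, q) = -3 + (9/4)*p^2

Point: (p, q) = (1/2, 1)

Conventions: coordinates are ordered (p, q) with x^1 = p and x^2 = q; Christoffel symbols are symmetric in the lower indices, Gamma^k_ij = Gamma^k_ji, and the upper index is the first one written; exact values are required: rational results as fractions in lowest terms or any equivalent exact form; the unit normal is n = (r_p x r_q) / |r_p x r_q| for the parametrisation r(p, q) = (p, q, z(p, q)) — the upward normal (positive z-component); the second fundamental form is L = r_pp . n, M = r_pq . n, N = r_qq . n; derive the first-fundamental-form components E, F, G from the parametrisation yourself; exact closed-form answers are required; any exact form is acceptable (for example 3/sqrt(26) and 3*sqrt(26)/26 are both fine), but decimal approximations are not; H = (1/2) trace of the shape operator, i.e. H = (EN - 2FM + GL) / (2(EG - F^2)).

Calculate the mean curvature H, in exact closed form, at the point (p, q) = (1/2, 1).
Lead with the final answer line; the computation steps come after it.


Answer: H = 144*sqrt(97)/9409

z_p = 9/4, z_q = 0, z_pp = 9/2, z_pq = 0, z_qq = 0
E = 97/16, F = 0, G = 1; answer radicand W^2 = 97/16
unnormalised second-form numerators: l = 9/2, m = 0, n = 0; L = l/sqrt(97/16), and similarly M = m/sqrt(W^2), N = n/sqrt(W^2)
H = (E*n - 2*F*m + G*l) / (2*(EG - F^2)*sqrt(W^2)); E*n - 2*F*m + G*l = 9/2, EG - F^2 = 97/16, so H = (36/97)/sqrt(97/16)


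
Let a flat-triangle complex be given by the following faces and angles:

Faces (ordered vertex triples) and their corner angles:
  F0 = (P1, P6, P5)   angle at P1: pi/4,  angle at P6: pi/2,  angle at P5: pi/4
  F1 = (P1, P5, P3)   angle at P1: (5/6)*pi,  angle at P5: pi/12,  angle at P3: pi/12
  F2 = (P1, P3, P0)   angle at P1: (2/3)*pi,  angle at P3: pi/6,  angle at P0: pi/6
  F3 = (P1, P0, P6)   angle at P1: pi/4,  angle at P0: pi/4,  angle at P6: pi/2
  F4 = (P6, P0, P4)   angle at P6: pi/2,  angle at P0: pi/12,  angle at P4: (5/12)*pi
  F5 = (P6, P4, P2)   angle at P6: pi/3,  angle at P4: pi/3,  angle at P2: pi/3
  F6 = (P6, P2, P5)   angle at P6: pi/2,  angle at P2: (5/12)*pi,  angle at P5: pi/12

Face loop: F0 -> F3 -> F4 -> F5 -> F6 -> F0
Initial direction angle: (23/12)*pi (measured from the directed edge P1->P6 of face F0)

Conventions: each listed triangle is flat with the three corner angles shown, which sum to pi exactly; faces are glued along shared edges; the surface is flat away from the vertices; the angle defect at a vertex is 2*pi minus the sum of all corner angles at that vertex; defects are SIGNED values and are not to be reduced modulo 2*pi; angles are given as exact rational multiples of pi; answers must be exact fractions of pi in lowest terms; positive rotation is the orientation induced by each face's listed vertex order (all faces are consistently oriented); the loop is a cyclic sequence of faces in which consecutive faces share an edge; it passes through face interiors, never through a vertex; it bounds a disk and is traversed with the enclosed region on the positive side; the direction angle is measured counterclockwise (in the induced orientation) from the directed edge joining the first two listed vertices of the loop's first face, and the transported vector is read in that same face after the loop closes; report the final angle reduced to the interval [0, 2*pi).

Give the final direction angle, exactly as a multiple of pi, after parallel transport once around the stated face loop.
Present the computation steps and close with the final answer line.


enclosed vertex P6: corner angles sum to (7/3)*pi, defect = 2*pi - (7/3)*pi = -pi/3
the rotation equals the total enclosed defect, so the final angle is initial + defects (mod 2*pi)
final angle = (23/12)*pi - pi/3 = (19/12)*pi (mod 2*pi)

Answer: final direction angle = (19/12)*pi


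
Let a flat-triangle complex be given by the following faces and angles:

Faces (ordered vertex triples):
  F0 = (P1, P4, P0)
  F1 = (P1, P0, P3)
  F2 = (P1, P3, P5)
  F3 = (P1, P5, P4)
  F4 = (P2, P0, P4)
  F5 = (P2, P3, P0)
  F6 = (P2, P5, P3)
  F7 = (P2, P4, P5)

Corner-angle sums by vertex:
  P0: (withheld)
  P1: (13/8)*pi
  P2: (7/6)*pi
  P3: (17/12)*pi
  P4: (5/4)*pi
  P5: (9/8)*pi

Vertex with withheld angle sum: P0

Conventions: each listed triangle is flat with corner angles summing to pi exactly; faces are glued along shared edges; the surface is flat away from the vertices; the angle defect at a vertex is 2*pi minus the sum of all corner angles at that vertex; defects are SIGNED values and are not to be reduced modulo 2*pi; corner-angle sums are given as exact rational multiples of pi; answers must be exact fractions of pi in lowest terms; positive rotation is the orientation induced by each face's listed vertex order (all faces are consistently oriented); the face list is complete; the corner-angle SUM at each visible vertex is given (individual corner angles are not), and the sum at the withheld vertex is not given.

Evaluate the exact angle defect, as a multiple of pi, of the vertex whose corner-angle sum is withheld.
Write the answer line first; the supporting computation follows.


Answer: defect(P0) = (7/12)*pi

V = 6, E = 12, F = 8; chi = V - E + F = 2
Gauss-Bonnet: total defect = 2*pi*chi = 4*pi; visible defects sum to (41/12)*pi


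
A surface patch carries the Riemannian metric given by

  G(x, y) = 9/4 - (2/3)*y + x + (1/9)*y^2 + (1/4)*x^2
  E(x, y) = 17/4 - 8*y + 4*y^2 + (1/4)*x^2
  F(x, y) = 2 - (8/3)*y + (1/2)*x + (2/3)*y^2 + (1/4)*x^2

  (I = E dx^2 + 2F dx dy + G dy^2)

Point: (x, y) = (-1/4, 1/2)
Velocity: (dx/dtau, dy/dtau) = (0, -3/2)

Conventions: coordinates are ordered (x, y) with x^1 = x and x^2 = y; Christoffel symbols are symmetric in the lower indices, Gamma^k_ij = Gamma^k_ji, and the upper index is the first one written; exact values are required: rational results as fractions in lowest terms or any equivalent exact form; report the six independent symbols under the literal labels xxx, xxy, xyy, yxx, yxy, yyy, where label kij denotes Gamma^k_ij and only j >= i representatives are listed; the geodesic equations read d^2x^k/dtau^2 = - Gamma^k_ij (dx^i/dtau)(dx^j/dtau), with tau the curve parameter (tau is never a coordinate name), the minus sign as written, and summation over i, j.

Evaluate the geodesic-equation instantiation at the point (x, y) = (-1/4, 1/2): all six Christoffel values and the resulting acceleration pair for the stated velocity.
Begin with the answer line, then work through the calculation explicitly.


Answer: Gamma_xxx = -16831/15116, Gamma_xxy = -34439/15116, Gamma_xyy = -109685/45348, Gamma_yxx = 28119/15116, Gamma_yxy = 18447/15116, Gamma_yyy = 13023/15116; accelerations (d^2x/dtau^2, d^2y/dtau^2) = (329055/60464, -117207/60464)

E = 81/64, F = 139/192, G = 985/576 at the point
E_x = -1/8, E_y = -4, F_x = 3/8, F_y = -2, G_x = 7/8, G_y = -5/9
EG - F^2 = 3779/2304;  g^inv = (2304/3779) * [[985/576, -139/192], [-139/192, 81/64]]
first-kind symbols [ij,l] = (1/2)(d_i g_jl + d_j g_il - d_l g_ij): [xx,x] = E_x/2 = -1/16, [xx,y] = F_x - E_y/2 = 19/8, [xy,x] = E_y/2 = -2, [xy,y] = G_x/2 = 7/16, [yy,x] = F_y - G_x/2 = -39/16, [yy,y] = G_y/2 = -5/18
Gamma^x_ij = (G*[ij,x] - F*[ij,y])/(EG - F^2), Gamma^y_ij = (E*[ij,y] - F*[ij,x])/(EG - F^2)
Gamma_xxx = -16831/15116, Gamma_xxy = -34439/15116, Gamma_xyy = -109685/45348, Gamma_yxx = 28119/15116, Gamma_yxy = 18447/15116, Gamma_yyy = 13023/15116
d^2x/dtau^2 = -(Gamma_xxx*(0)^2 + 2*Gamma_xxy*(0)*(-3/2) + Gamma_xyy*(-3/2)^2) = 329055/60464
d^2y/dtau^2 = -(Gamma_yxx*(0)^2 + 2*Gamma_yxy*(0)*(-3/2) + Gamma_yyy*(-3/2)^2) = -117207/60464


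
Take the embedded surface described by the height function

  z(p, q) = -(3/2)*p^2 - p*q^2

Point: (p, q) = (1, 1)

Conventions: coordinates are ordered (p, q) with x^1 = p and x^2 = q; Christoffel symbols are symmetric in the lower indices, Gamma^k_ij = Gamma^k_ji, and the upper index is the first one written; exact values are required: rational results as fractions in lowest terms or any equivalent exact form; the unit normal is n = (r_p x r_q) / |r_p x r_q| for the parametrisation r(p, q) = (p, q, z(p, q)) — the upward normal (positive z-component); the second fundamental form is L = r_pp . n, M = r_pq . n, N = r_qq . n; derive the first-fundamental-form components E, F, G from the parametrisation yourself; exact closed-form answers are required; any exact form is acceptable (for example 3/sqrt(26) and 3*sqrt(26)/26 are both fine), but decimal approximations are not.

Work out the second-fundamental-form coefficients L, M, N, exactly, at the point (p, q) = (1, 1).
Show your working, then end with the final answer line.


z_p = -4, z_q = -2, z_pp = -3, z_pq = -2, z_qq = -2
E = 17, F = 8, G = 5; answer radicand W^2 = 21
unnormalised second-form numerators: l = -3, m = -2, n = -2; L = l/sqrt(21), and similarly M = m/sqrt(W^2), N = n/sqrt(W^2)

Answer: L = -sqrt(21)/7, M = -2*sqrt(21)/21, N = -2*sqrt(21)/21


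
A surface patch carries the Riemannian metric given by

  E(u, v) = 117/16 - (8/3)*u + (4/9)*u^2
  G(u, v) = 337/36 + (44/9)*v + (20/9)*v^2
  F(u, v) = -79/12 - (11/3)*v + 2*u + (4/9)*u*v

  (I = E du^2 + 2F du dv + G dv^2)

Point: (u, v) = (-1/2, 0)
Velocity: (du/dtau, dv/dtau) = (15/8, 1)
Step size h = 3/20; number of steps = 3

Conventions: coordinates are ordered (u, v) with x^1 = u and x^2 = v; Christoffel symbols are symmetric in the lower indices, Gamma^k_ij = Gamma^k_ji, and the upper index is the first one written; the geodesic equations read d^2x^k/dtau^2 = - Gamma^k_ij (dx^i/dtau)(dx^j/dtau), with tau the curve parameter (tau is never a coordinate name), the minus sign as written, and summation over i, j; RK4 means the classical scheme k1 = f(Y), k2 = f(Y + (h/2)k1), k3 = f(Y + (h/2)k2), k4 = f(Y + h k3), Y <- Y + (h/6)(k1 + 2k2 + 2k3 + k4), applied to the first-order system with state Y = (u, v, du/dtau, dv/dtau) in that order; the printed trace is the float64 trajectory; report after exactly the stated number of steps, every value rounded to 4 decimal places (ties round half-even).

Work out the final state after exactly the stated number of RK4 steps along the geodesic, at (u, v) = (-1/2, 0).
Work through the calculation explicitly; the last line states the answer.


f(Y) = (du/dtau, dv/dtau, -Gamma^u_ij Y'^i Y'^j, -Gamma^v_ij Y'^i Y'^j) with the Gammas evaluated at the stage position; h = 0.150000; intermediate values shown to 6 dp
step 0: u = -0.5000, v = 0.0000, du/dtau = 1.8750, dv/dtau = 1.0000
step 1:
  k1: at (u, v) = (-0.500000, 0.000000), (du/dtau, dv/dtau) = (1.875000, 1.000000); Gamma_uuu = 0.024724, Gamma_uuv = 0.000000, Gamma_uvv = -0.730237, Gamma_vuu = 0.233678, Gamma_vuv = 0.000000, Gamma_vvv = -0.330429; k1 = (1.875000, 1.000000, 0.643317, -0.491096)
  k2: at (u, v) = (-0.359375, 0.075000), (du/dtau, dv/dtau) = (1.923249, 0.963168); Gamma_uuu = 0.037760, Gamma_uuv = 0.000000, Gamma_uvv = -0.741929, Gamma_vuu = 0.238175, Gamma_vuv = 0.000000, Gamma_vvv = -0.309995; k2 = (1.923249, 0.963168, 0.548612, -0.593404)
  k3: at (u, v) = (-0.355756, 0.072238), (du/dtau, dv/dtau) = (1.916146, 0.955495); Gamma_uuu = 0.037321, Gamma_uuv = 0.000000, Gamma_uvv = -0.741414, Gamma_vuu = 0.237991, Gamma_vuv = 0.000000, Gamma_vvv = -0.309317; k3 = (1.916146, 0.955495, 0.539861, -0.591413)
  k4: at (u, v) = (-0.212578, 0.143324), (du/dtau, dv/dtau) = (1.955979, 0.911288); Gamma_uuu = 0.050019, Gamma_uuv = 0.000000, Gamma_uvv = -0.750164, Gamma_vuu = 0.241527, Gamma_vuv = 0.000000, Gamma_vvv = -0.286814; k4 = (1.955979, 0.911288, 0.431605, -0.685863)
  Y <- Y + (h/6)(k1 + 2k2 + 2k3 + k4): u = -0.2123, v = 0.1437, du/dtau = 1.9563, dv/dtau = 0.9113
step 2:
  k1: at (u, v) = (-0.212256, 0.143715), (du/dtau, dv/dtau) = (1.956297, 0.911335); Gamma_uuu = 0.050087, Gamma_uuv = 0.000000, Gamma_uvv = -0.750216, Gamma_vuu = 0.241547, Gamma_vuv = 0.000000, Gamma_vvv = -0.286765; k1 = (1.956297, 0.911335, 0.431390, -0.686257)
  k2: at (u, v) = (-0.065534, 0.212065), (du/dtau, dv/dtau) = (1.988651, 0.859866); Gamma_uuu = 0.062514, Gamma_uuv = 0.000000, Gamma_uvv = -0.756125, Gamma_vuu = 0.244145, Gamma_vuv = 0.000000, Gamma_vvv = -0.262325; k2 = (1.988651, 0.859866, 0.311828, -0.771575)
  k3: at (u, v) = (-0.063107, 0.208205), (du/dtau, dv/dtau) = (1.979684, 0.853467); Gamma_uuu = 0.061860, Gamma_uuv = 0.000000, Gamma_uvv = -0.755535, Gamma_vuu = 0.243923, Gamma_vuv = 0.000000, Gamma_vvv = -0.261889; k3 = (1.979684, 0.853467, 0.307897, -0.765209)
  k4: at (u, v) = (0.084697, 0.271735), (du/dtau, dv/dtau) = (2.002481, 0.796554); Gamma_uuu = 0.073496, Gamma_uuv = 0.000000, Gamma_uvv = -0.758489, Gamma_vuu = 0.245506, Gamma_vuv = 0.000000, Gamma_vvv = -0.236286; k4 = (2.002481, 0.796554, 0.186546, -0.834540)
  Y <- Y + (h/6)(k1 + 2k2 + 2k3 + k4): u = 0.0851, v = 0.2721, du/dtau = 2.0027, dv/dtau = 0.7965
step 3:
  k1: at (u, v) = (0.085130, 0.272079), (du/dtau, dv/dtau) = (2.002731, 0.796476); Gamma_uuu = 0.073557, Gamma_uuv = 0.000000, Gamma_uvv = -0.758512, Gamma_vuu = 0.245517, Gamma_vuv = 0.000000, Gamma_vvv = -0.236209; k1 = (2.002731, 0.796476, 0.186147, -0.834907)
  k2: at (u, v) = (0.235335, 0.331815), (du/dtau, dv/dtau) = (2.016692, 0.733858); Gamma_uuu = 0.084467, Gamma_uuv = 0.000000, Gamma_uvv = -0.758691, Gamma_vuu = 0.246138, Gamma_vuv = 0.000000, Gamma_vvv = -0.209525; k2 = (2.016692, 0.733858, 0.065058, -0.888215)
  k3: at (u, v) = (0.236382, 0.327119), (du/dtau, dv/dtau) = (2.007611, 0.729860); Gamma_uuu = 0.083652, Gamma_uuv = 0.000000, Gamma_uvv = -0.758186, Gamma_vuu = 0.245934, Gamma_vuv = 0.000000, Gamma_vvv = -0.209401; k3 = (2.007611, 0.729860, 0.066721, -0.879692)
  k4: at (u, v) = (0.386272, 0.381558), (du/dtau, dv/dtau) = (2.012740, 0.664522); Gamma_uuu = 0.093465, Gamma_uuv = 0.000000, Gamma_uvv = -0.755854, Gamma_vuu = 0.245655, Gamma_vuv = 0.000000, Gamma_vvv = -0.182486; k4 = (2.012740, 0.664522, -0.044859, -0.914594)
  Y <- Y + (h/6)(k1 + 2k2 + 2k3 + k4): u = 0.3867, v = 0.3818, du/dtau = 2.0129, dv/dtau = 0.6643

Answer: u = 0.3867, v = 0.3818, du/dtau = 2.0129, dv/dtau = 0.6643


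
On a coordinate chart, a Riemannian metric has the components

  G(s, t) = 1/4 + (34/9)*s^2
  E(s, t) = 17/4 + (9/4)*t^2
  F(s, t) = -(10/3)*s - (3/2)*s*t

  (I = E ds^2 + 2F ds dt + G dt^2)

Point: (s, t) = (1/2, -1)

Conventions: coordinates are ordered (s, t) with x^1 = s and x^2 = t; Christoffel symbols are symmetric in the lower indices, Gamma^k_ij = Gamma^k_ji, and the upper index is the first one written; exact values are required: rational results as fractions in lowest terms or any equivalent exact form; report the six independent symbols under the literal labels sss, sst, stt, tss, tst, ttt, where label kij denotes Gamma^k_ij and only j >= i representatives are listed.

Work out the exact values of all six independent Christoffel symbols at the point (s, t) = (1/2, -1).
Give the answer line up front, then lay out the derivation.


Answer: Gamma_sss = 55/997, Gamma_sst = -413/2991, Gamma_stt = -4085/8973, Gamma_tss = 390/997, Gamma_tst = 1471/997, Gamma_ttt = -1045/2991

E = 13/2, F = -11/12, G = 43/36 at the point
E_s = 0, E_t = -9/2, F_s = -11/6, F_t = -3/4, G_s = 34/9, G_t = 0
EG - F^2 = 997/144;  g^inv = (144/997) * [[43/36, 11/12], [11/12, 13/2]]
first-kind symbols [ij,l] = (1/2)(d_i g_jl + d_j g_il - d_l g_ij): [ss,s] = E_s/2 = 0, [ss,t] = F_s - E_t/2 = 5/12, [st,s] = E_t/2 = -9/4, [st,t] = G_s/2 = 17/9, [tt,s] = F_t - G_s/2 = -95/36, [tt,t] = G_t/2 = 0
Gamma^s_ij = (G*[ij,s] - F*[ij,t])/(EG - F^2), Gamma^t_ij = (E*[ij,t] - F*[ij,s])/(EG - F^2)


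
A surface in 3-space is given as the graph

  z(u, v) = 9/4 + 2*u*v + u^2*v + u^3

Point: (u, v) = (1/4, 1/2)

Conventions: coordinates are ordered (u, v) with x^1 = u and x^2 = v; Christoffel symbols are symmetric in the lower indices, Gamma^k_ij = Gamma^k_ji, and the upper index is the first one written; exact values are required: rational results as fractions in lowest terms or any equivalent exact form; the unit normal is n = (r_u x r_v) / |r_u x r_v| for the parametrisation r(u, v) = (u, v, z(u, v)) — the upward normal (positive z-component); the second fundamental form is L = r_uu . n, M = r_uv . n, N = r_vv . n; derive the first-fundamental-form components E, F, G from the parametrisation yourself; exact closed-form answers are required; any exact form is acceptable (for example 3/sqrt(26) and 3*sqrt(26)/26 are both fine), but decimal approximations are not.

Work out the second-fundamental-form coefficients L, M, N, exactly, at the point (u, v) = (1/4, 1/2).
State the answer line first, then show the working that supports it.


Answer: L = 20*sqrt(866)/433, M = 20*sqrt(866)/433, N = 0

z_u = 23/16, z_v = 9/16, z_uu = 5/2, z_uv = 5/2, z_vv = 0
E = 785/256, F = 207/256, G = 337/256; answer radicand W^2 = 433/128
unnormalised second-form numerators: l = 5/2, m = 5/2, n = 0; L = l/sqrt(433/128), and similarly M = m/sqrt(W^2), N = n/sqrt(W^2)


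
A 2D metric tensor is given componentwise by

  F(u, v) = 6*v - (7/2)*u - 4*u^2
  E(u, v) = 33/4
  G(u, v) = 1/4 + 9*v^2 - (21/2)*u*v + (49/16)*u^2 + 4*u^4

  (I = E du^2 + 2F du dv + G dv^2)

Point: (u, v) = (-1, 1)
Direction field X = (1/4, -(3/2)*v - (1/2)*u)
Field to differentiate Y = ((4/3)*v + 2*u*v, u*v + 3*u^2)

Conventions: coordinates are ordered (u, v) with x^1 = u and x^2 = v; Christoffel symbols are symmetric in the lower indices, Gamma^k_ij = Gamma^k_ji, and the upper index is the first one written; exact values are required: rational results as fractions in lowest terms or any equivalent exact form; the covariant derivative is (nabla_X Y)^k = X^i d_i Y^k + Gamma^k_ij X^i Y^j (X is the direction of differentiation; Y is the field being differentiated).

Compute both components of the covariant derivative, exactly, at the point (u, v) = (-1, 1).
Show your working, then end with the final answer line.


E = 33/4, F = 11/2, G = 429/16 at the point
E_u = 0, E_v = 0, F_u = 9/2, F_v = 6, G_u = -261/8, G_v = 57/2
EG - F^2 = 12221/64;  g^inv = (64/12221) * [[429/16, -11/2], [-11/2, 33/4]]
first-kind symbols [ij,l] = (1/2)(d_i g_jl + d_j g_il - d_l g_ij): [uu,u] = E_u/2 = 0, [uu,v] = F_u - E_v/2 = 9/2, [uv,u] = E_v/2 = 0, [uv,v] = G_u/2 = -261/16, [vv,u] = F_v - G_u/2 = 357/16, [vv,v] = G_v/2 = 57/4
Gamma^u_ij = (G*[ij,u] - F*[ij,v])/(EG - F^2), Gamma^v_ij = (E*[ij,v] - F*[ij,u])/(EG - F^2)
Gamma_uuu = -144/1111, Gamma_uuv = 522/1111, Gamma_uvv = 12099/4444, Gamma_vuu = 216/1111, Gamma_vuv = -783/1111, Gamma_vvv = -30/1111
X = (1/4, -1), Y = (-2/3, 2) at the point

Answer: (nabla_X Y)^u = -12361/3333, (nabla_X Y)^v = -4669/4444


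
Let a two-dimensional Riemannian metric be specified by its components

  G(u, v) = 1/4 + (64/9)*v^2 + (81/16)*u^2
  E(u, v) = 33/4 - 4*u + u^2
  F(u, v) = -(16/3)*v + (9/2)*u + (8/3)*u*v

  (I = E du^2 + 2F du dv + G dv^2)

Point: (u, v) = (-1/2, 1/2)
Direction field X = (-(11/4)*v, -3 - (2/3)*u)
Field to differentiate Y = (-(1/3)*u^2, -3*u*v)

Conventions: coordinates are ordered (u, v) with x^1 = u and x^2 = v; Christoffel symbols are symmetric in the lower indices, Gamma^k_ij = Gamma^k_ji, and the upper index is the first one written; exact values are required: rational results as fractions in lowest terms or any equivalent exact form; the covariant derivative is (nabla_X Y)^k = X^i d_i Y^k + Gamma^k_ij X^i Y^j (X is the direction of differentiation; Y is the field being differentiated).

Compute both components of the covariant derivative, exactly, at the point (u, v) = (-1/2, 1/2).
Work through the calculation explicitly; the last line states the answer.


E = 21/2, F = -67/12, G = 1897/576 at the point
E_u = -5, E_v = 0, F_u = 35/6, F_v = -20/3, G_u = -81/16, G_v = 64/9
EG - F^2 = 3925/1152;  g^inv = (1152/3925) * [[1897/576, 67/12], [67/12, 21/2]]
first-kind symbols [ij,l] = (1/2)(d_i g_jl + d_j g_il - d_l g_ij): [uu,u] = E_u/2 = -5/2, [uu,v] = F_u - E_v/2 = 35/6, [uv,u] = E_v/2 = 0, [uv,v] = G_u/2 = -81/32, [vv,u] = F_v - G_u/2 = -397/96, [vv,v] = G_v/2 = 32/9
Gamma^u_ij = (G*[ij,u] - F*[ij,v])/(EG - F^2), Gamma^v_ij = (E*[ij,v] - F*[ij,u])/(EG - F^2)
Gamma_uuu = 5607/785, Gamma_uuv = -16281/3925, Gamma_uvv = 114873/62800, Gamma_vuu = 10896/785, Gamma_vuv = -30618/3925, Gamma_vvv = 16409/3925
X = (-11/8, -8/3), Y = (-1/12, 3/4) at the point

Answer: (nabla_X Y)^u = 217/3768, (nabla_X Y)^v = -3011/1256


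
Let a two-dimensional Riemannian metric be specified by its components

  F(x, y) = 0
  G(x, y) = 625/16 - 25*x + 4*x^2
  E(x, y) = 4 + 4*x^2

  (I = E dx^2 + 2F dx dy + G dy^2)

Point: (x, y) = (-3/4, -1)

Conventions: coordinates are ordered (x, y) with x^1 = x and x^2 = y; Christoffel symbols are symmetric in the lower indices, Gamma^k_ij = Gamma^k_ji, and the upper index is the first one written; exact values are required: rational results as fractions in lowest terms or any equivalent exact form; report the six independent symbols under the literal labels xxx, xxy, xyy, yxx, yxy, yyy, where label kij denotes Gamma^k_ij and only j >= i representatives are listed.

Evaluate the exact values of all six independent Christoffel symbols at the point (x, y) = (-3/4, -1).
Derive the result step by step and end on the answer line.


E = 25/4, F = 0, G = 961/16 at the point
E_x = -6, E_y = 0, F_x = 0, F_y = 0, G_x = -31, G_y = 0
EG - F^2 = 24025/64;  g^inv = (64/24025) * [[961/16, 0], [0, 25/4]]
first-kind symbols [ij,l] = (1/2)(d_i g_jl + d_j g_il - d_l g_ij): [xx,x] = E_x/2 = -3, [xx,y] = F_x - E_y/2 = 0, [xy,x] = E_y/2 = 0, [xy,y] = G_x/2 = -31/2, [yy,x] = F_y - G_x/2 = 31/2, [yy,y] = G_y/2 = 0
Gamma^x_ij = (G*[ij,x] - F*[ij,y])/(EG - F^2), Gamma^y_ij = (E*[ij,y] - F*[ij,x])/(EG - F^2)

Answer: Gamma_xxx = -12/25, Gamma_xxy = 0, Gamma_xyy = 62/25, Gamma_yxx = 0, Gamma_yxy = -8/31, Gamma_yyy = 0


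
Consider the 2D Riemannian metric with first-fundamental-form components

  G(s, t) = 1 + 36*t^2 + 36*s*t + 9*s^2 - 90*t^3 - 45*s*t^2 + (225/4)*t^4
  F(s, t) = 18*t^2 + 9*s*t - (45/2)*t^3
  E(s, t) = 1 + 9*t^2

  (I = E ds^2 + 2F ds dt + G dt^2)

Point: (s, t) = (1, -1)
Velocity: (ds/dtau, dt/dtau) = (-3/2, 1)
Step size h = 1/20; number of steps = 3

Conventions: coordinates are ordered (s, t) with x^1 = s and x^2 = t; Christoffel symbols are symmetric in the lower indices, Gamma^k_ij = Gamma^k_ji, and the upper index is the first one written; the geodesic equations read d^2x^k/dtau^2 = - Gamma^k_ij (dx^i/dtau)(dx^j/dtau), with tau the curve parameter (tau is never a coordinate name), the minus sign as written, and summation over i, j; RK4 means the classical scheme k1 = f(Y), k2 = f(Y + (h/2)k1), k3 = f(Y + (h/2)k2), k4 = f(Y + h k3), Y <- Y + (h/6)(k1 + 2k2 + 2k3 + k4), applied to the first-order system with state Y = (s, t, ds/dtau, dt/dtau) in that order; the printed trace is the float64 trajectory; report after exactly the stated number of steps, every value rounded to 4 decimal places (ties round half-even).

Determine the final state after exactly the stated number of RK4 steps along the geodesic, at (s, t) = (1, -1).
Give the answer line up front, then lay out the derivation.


Answer: s = 0.7792, t = -0.8358, ds/dtau = -1.4367, dt/dtau = 1.2100

f(Y) = (ds/dtau, dt/dtau, -Gamma^s_ij Y'^i Y'^j, -Gamma^t_ij Y'^i Y'^j) with the Gammas evaluated at the stage position; h = 0.050000; intermediate values shown to 6 dp
step 0: s = 1.0000, t = -1.0000, ds/dtau = -1.5000, dt/dtau = 1.0000
step 1:
  k1: at (s, t) = (1.000000, -1.000000), (ds/dtau, dt/dtau) = (-1.500000, 1.000000); Gamma_sss = 0.000000, Gamma_sst = -0.074844, Gamma_stt = -0.523909, Gamma_tss = 0.000000, Gamma_tst = -0.261954, Gamma_ttt = -1.833680; k1 = (-1.500000, 1.000000, 0.299376, 1.047817)
  k2: at (s, t) = (0.962500, -0.975000), (ds/dtau, dt/dtau) = (-1.492516, 1.026195); Gamma_sss = 0.000000, Gamma_sst = -0.078765, Gamma_stt = -0.541507, Gamma_tss = 0.000000, Gamma_tst = -0.271763, Gamma_ttt = -1.868372; k2 = (-1.492516, 1.026195, 0.328975, 1.135068)
  k3: at (s, t) = (0.962687, -0.974345), (ds/dtau, dt/dtau) = (-1.491776, 1.028377); Gamma_sss = 0.000000, Gamma_sst = -0.078921, Gamma_stt = -0.542322, Gamma_tss = 0.000000, Gamma_tst = -0.272105, Gamma_ttt = -1.869834; k3 = (-1.491776, 1.028377, 0.331392, 1.142581)
  k4: at (s, t) = (0.925411, -0.948581), (ds/dtau, dt/dtau) = (-1.483430, 1.057129); Gamma_sss = 0.000000, Gamma_sst = -0.083300, Gamma_stt = -0.561687, Gamma_tss = 0.000000, Gamma_tst = -0.282878, Gamma_ttt = -1.907420; k4 = (-1.483430, 1.057129, 0.366438, 1.244377)
  Y <- Y + (h/6)(k1 + 2k2 + 2k3 + k4): s = 0.9254, t = -0.9486, ds/dtau = -1.4834, dt/dtau = 1.0571
step 2:
  k1: at (s, t) = (0.925400, -0.948614), (ds/dtau, dt/dtau) = (-1.483445, 1.057062); Gamma_sss = 0.000000, Gamma_sst = -0.083292, Gamma_stt = -0.561642, Gamma_tss = 0.000000, Gamma_tst = -0.282859, Gamma_ttt = -1.907342; k1 = (-1.483445, 1.057062, 0.366350, 1.244127)
  k2: at (s, t) = (0.888314, -0.922188), (ds/dtau, dt/dtau) = (-1.474287, 1.088166); Gamma_sss = 0.000000, Gamma_sst = -0.088154, Gamma_stt = -0.582780, Gamma_tss = 0.000000, Gamma_tst = -0.294628, Gamma_ttt = -1.947768; k2 = (-1.474287, 1.088166, 0.407227, 1.361036)
  k3: at (s, t) = (0.888543, -0.921410), (ds/dtau, dt/dtau) = (-1.473265, 1.091088); Gamma_sss = 0.000000, Gamma_sst = -0.088371, Gamma_stt = -0.583871, Gamma_tss = 0.000000, Gamma_tst = -0.295088, Gamma_ttt = -1.949661; k3 = (-1.473265, 1.091088, 0.410978, 1.372335)
  k4: at (s, t) = (0.851737, -0.894060), (ds/dtau, dt/dtau) = (-1.462897, 1.125679); Gamma_sss = 0.000000, Gamma_sst = -0.093883, Gamma_stt = -0.607449, Gamma_tss = 0.000000, Gamma_tst = -0.308169, Gamma_ttt = -1.993945; k4 = (-1.462897, 1.125679, 0.460528, 1.511679)
  Y <- Y + (h/6)(k1 + 2k2 + 2k3 + k4): s = 0.8517, t = -0.8941, ds/dtau = -1.4629, dt/dtau = 1.1256
step 3:
  k1: at (s, t) = (0.851721, -0.894104), (ds/dtau, dt/dtau) = (-1.462918, 1.125584); Gamma_sss = 0.000000, Gamma_sst = -0.093869, Gamma_stt = -0.607382, Gamma_tss = 0.000000, Gamma_tst = -0.308141, Gamma_ttt = -1.993831; k1 = (-1.462918, 1.125584, 0.460379, 1.511270)
  k2: at (s, t) = (0.815148, -0.865964), (ds/dtau, dt/dtau) = (-1.451409, 1.163365); Gamma_sss = 0.000000, Gamma_sst = -0.100070, Gamma_stt = -0.633427, Gamma_tss = 0.000000, Gamma_tst = -0.322586, Gamma_ttt = -2.041909; k2 = (-1.451409, 1.163365, 0.519351, 1.674175)
  k3: at (s, t) = (0.815436, -0.865020), (ds/dtau, dt/dtau) = (-1.449934, 1.167438); Gamma_sss = 0.000000, Gamma_sst = -0.100385, Gamma_stt = -0.634947, Gamma_tss = 0.000000, Gamma_tst = -0.323228, Gamma_ttt = -2.044447; k3 = (-1.449934, 1.167438, 0.525530, 1.692140)
  k4: at (s, t) = (0.779224, -0.835732), (ds/dtau, dt/dtau) = (-1.436642, 1.210191); Gamma_sss = 0.000000, Gamma_sst = -0.107552, Gamma_stt = -0.664526, Gamma_tss = 0.000000, Gamma_tst = -0.339535, Gamma_ttt = -2.097873; k4 = (-1.436642, 1.210191, 0.599258, 1.891825)
  Y <- Y + (h/6)(k1 + 2k2 + 2k3 + k4): s = 0.7792, t = -0.8358, ds/dtau = -1.4367, dt/dtau = 1.2100


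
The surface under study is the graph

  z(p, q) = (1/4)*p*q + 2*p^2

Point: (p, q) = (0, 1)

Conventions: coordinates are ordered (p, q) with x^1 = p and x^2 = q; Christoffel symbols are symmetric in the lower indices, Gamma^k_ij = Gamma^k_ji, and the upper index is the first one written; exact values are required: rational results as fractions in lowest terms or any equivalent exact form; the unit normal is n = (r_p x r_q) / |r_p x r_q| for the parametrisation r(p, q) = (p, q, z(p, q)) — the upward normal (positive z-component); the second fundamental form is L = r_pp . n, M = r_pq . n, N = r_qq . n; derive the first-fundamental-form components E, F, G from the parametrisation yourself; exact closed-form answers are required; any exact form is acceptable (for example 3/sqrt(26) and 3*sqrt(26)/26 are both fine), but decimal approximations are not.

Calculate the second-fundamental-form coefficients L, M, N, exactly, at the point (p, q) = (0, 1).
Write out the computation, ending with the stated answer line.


z_p = 1/4, z_q = 0, z_pp = 4, z_pq = 1/4, z_qq = 0
E = 17/16, F = 0, G = 1; answer radicand W^2 = 17/16
unnormalised second-form numerators: l = 4, m = 1/4, n = 0; L = l/sqrt(17/16), and similarly M = m/sqrt(W^2), N = n/sqrt(W^2)

Answer: L = 16*sqrt(17)/17, M = sqrt(17)/17, N = 0


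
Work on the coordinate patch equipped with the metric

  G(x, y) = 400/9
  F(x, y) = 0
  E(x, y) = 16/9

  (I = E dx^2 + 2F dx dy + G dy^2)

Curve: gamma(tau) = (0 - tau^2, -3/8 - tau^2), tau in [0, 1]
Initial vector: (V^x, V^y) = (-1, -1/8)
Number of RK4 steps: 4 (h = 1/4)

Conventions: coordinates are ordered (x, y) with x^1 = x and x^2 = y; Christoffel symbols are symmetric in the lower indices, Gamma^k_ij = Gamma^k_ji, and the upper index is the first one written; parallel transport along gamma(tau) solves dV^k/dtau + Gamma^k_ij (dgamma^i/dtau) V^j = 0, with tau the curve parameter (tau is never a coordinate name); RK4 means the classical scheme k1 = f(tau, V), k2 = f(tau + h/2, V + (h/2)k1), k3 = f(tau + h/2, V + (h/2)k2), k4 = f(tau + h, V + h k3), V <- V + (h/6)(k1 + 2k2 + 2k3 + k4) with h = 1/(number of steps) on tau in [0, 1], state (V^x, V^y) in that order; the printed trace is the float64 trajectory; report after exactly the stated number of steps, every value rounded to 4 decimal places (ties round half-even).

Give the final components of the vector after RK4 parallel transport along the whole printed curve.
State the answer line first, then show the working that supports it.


Answer: V^x = -1.0000, V^y = -0.1250

gamma'(tau) = (-2*tau, -2*tau); f(tau, V)^k = -Gamma^k_ij(gamma(tau)) gamma'^i(tau) V^j; h = 1/4; intermediate values shown to 6 dp
curve data and Christoffel symbols at the stage parameters:
  tau = 0.000000: gamma = (0.000000, -0.375000), gamma' = (0.000000, 0.000000); Gamma_xxx = 0.000000, Gamma_xxy = 0.000000, Gamma_xyy = 0.000000, Gamma_yxx = 0.000000, Gamma_yxy = 0.000000, Gamma_yyy = 0.000000
  tau = 0.125000: gamma = (-0.015625, -0.390625), gamma' = (-0.250000, -0.250000); Gamma_xxx = 0.000000, Gamma_xxy = 0.000000, Gamma_xyy = 0.000000, Gamma_yxx = 0.000000, Gamma_yxy = 0.000000, Gamma_yyy = 0.000000
  tau = 0.250000: gamma = (-0.062500, -0.437500), gamma' = (-0.500000, -0.500000); Gamma_xxx = 0.000000, Gamma_xxy = 0.000000, Gamma_xyy = 0.000000, Gamma_yxx = 0.000000, Gamma_yxy = 0.000000, Gamma_yyy = 0.000000
  tau = 0.375000: gamma = (-0.140625, -0.515625), gamma' = (-0.750000, -0.750000); Gamma_xxx = 0.000000, Gamma_xxy = 0.000000, Gamma_xyy = 0.000000, Gamma_yxx = 0.000000, Gamma_yxy = 0.000000, Gamma_yyy = 0.000000
  tau = 0.500000: gamma = (-0.250000, -0.625000), gamma' = (-1.000000, -1.000000); Gamma_xxx = 0.000000, Gamma_xxy = 0.000000, Gamma_xyy = 0.000000, Gamma_yxx = 0.000000, Gamma_yxy = 0.000000, Gamma_yyy = 0.000000
  tau = 0.625000: gamma = (-0.390625, -0.765625), gamma' = (-1.250000, -1.250000); Gamma_xxx = 0.000000, Gamma_xxy = 0.000000, Gamma_xyy = 0.000000, Gamma_yxx = 0.000000, Gamma_yxy = 0.000000, Gamma_yyy = 0.000000
  tau = 0.750000: gamma = (-0.562500, -0.937500), gamma' = (-1.500000, -1.500000); Gamma_xxx = 0.000000, Gamma_xxy = 0.000000, Gamma_xyy = 0.000000, Gamma_yxx = 0.000000, Gamma_yxy = 0.000000, Gamma_yyy = 0.000000
  tau = 0.875000: gamma = (-0.765625, -1.140625), gamma' = (-1.750000, -1.750000); Gamma_xxx = 0.000000, Gamma_xxy = 0.000000, Gamma_xyy = 0.000000, Gamma_yxx = 0.000000, Gamma_yxy = 0.000000, Gamma_yyy = 0.000000
  tau = 1.000000: gamma = (-1.000000, -1.375000), gamma' = (-2.000000, -2.000000); Gamma_xxx = 0.000000, Gamma_xxy = 0.000000, Gamma_xyy = 0.000000, Gamma_yxx = 0.000000, Gamma_yxy = 0.000000, Gamma_yyy = 0.000000
step 0: V^x = -1.0000, V^y = -0.1250
step 1: k1 = (0.000000, 0.000000), k2 = (0.000000, 0.000000), k3 = (0.000000, 0.000000), k4 = (0.000000, 0.000000); V <- V + (h/6)(k1 + 2k2 + 2k3 + k4): V^x = -1.0000, V^y = -0.1250
step 2: k1 = (0.000000, 0.000000), k2 = (0.000000, 0.000000), k3 = (0.000000, 0.000000), k4 = (0.000000, 0.000000); V <- V + (h/6)(k1 + 2k2 + 2k3 + k4): V^x = -1.0000, V^y = -0.1250
step 3: k1 = (0.000000, 0.000000), k2 = (0.000000, 0.000000), k3 = (0.000000, 0.000000), k4 = (0.000000, 0.000000); V <- V + (h/6)(k1 + 2k2 + 2k3 + k4): V^x = -1.0000, V^y = -0.1250
step 4: k1 = (0.000000, 0.000000), k2 = (0.000000, 0.000000), k3 = (0.000000, 0.000000), k4 = (0.000000, 0.000000); V <- V + (h/6)(k1 + 2k2 + 2k3 + k4): V^x = -1.0000, V^y = -0.1250


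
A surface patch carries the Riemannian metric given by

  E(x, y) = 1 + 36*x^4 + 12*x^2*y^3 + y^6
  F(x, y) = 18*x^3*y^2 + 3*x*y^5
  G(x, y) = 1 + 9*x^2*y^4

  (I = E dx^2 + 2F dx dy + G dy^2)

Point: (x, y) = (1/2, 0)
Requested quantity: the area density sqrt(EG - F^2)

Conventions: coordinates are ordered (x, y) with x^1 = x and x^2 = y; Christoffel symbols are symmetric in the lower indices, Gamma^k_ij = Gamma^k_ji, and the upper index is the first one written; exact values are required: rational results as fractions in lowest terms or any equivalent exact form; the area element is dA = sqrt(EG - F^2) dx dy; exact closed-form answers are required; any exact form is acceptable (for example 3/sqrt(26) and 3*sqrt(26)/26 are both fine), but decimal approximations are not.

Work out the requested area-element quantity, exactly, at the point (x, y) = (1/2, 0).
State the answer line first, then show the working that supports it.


Answer: sqrt(EG - F^2) = sqrt(13)/2

E = 13/4, F = 0, G = 1; EG - F^2 = 13/4
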